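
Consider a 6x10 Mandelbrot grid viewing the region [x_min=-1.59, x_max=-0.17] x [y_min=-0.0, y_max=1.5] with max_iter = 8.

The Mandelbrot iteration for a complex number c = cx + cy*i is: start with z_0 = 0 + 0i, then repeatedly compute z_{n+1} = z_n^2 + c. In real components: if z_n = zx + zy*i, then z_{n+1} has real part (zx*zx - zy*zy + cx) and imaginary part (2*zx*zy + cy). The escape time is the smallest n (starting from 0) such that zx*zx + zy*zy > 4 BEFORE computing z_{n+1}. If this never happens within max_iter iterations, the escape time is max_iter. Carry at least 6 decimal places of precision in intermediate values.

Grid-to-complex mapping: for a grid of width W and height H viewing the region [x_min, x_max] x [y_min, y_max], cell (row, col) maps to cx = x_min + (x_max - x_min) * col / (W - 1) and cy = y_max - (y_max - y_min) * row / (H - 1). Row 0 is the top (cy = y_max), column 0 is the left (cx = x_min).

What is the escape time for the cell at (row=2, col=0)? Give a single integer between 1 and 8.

z_0 = 0 + 0i, c = -1.5900 + 1.1667i
Iter 1: z = -1.5900 + 1.1667i, |z|^2 = 3.8892
Iter 2: z = -0.4230 + -2.5433i, |z|^2 = 6.6475
Escaped at iteration 2

Answer: 2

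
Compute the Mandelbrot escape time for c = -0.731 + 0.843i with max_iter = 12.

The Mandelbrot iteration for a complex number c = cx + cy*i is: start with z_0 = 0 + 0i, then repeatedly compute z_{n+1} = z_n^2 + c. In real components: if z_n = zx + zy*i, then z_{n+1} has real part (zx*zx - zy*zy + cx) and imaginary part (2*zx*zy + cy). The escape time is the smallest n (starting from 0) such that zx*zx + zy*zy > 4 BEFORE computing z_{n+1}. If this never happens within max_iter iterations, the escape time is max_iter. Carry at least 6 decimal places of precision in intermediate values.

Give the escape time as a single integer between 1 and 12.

z_0 = 0 + 0i, c = -0.7310 + 0.8430i
Iter 1: z = -0.7310 + 0.8430i, |z|^2 = 1.2450
Iter 2: z = -0.9073 + -0.3895i, |z|^2 = 0.9749
Iter 3: z = -0.0595 + 1.5497i, |z|^2 = 2.4052
Iter 4: z = -3.1291 + 0.6585i, |z|^2 = 10.2248
Escaped at iteration 4

Answer: 4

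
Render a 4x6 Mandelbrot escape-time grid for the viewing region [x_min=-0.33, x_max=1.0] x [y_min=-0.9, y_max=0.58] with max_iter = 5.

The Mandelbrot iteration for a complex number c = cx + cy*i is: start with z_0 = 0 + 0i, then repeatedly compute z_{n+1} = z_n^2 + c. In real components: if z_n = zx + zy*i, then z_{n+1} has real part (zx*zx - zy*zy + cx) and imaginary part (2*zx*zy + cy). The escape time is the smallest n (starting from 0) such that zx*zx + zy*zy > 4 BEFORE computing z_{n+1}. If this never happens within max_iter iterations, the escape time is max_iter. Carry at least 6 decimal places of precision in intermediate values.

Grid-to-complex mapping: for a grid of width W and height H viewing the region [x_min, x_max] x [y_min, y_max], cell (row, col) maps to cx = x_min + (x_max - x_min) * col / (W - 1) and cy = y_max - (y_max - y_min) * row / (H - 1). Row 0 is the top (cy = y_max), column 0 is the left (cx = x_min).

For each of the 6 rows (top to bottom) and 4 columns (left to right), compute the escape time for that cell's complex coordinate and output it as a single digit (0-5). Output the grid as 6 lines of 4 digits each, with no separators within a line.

Answer: 5542
5542
5542
5542
5532
5532

Derivation:
(row=0, col=0): c = -0.3300 + 0.5800i → escape time 5
(row=0, col=1): c = 0.1133 + 0.5800i → escape time 5
(row=0, col=2): c = 0.5567 + 0.5800i → escape time 4
(row=0, col=3): c = 1.0000 + 0.5800i → escape time 2
(row=1, col=0): c = -0.3300 + 0.2840i → escape time 5
(row=1, col=1): c = 0.1133 + 0.2840i → escape time 5
(row=1, col=2): c = 0.5567 + 0.2840i → escape time 4
(row=1, col=3): c = 1.0000 + 0.2840i → escape time 2
(row=2, col=0): c = -0.3300 + -0.0120i → escape time 5
(row=2, col=1): c = 0.1133 + -0.0120i → escape time 5
(row=2, col=2): c = 0.5567 + -0.0120i → escape time 4
(row=2, col=3): c = 1.0000 + -0.0120i → escape time 2
(row=3, col=0): c = -0.3300 + -0.3080i → escape time 5
(row=3, col=1): c = 0.1133 + -0.3080i → escape time 5
(row=3, col=2): c = 0.5567 + -0.3080i → escape time 4
(row=3, col=3): c = 1.0000 + -0.3080i → escape time 2
(row=4, col=0): c = -0.3300 + -0.6040i → escape time 5
(row=4, col=1): c = 0.1133 + -0.6040i → escape time 5
(row=4, col=2): c = 0.5567 + -0.6040i → escape time 3
(row=4, col=3): c = 1.0000 + -0.6040i → escape time 2
(row=5, col=0): c = -0.3300 + -0.9000i → escape time 5
(row=5, col=1): c = 0.1133 + -0.9000i → escape time 5
(row=5, col=2): c = 0.5567 + -0.9000i → escape time 3
(row=5, col=3): c = 1.0000 + -0.9000i → escape time 2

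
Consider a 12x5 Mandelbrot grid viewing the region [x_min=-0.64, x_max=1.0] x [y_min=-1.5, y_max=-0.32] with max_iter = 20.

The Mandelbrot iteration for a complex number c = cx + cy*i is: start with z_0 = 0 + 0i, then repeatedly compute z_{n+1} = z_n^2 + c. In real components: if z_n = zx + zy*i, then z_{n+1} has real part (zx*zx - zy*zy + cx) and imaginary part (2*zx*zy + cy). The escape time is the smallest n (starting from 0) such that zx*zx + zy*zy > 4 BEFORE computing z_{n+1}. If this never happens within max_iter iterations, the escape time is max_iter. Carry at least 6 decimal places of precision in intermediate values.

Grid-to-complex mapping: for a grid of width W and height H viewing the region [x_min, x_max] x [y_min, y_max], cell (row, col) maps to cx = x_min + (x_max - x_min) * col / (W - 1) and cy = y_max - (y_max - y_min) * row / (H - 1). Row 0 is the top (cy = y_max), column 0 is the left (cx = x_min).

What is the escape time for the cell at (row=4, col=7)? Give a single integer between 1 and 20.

z_0 = 0 + 0i, c = 0.4036 + -1.5000i
Iter 1: z = 0.4036 + -1.5000i, |z|^2 = 2.4129
Iter 2: z = -1.6834 + -2.7109i, |z|^2 = 10.1830
Escaped at iteration 2

Answer: 2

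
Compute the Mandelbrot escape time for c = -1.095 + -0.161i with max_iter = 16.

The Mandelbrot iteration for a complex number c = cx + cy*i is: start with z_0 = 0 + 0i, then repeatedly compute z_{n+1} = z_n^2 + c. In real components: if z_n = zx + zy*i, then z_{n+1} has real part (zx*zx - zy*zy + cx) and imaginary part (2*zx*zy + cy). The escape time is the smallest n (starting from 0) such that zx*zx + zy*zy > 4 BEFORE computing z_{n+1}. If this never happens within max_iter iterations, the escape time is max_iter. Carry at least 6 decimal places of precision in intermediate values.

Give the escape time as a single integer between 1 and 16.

z_0 = 0 + 0i, c = -1.0950 + -0.1610i
Iter 1: z = -1.0950 + -0.1610i, |z|^2 = 1.2249
Iter 2: z = 0.0781 + 0.1916i, |z|^2 = 0.0428
Iter 3: z = -1.1256 + -0.1311i, |z|^2 = 1.2842
Iter 4: z = 0.1548 + 0.1341i, |z|^2 = 0.0419
Iter 5: z = -1.0890 + -0.1195i, |z|^2 = 1.2002
Iter 6: z = 0.0767 + 0.0992i, |z|^2 = 0.0157
Iter 7: z = -1.0990 + -0.1458i, |z|^2 = 1.2290
Iter 8: z = 0.0915 + 0.1594i, |z|^2 = 0.0338
Iter 9: z = -1.1120 + -0.1318i, |z|^2 = 1.2540
Iter 10: z = 0.1243 + 0.1322i, |z|^2 = 0.0329
Iter 11: z = -1.0970 + -0.1281i, |z|^2 = 1.2199
Iter 12: z = 0.0921 + 0.1202i, |z|^2 = 0.0229
Iter 13: z = -1.1010 + -0.1389i, |z|^2 = 1.2314
Iter 14: z = 0.0978 + 0.1448i, |z|^2 = 0.0305
Iter 15: z = -1.1064 + -0.1327i, |z|^2 = 1.2417

Answer: 16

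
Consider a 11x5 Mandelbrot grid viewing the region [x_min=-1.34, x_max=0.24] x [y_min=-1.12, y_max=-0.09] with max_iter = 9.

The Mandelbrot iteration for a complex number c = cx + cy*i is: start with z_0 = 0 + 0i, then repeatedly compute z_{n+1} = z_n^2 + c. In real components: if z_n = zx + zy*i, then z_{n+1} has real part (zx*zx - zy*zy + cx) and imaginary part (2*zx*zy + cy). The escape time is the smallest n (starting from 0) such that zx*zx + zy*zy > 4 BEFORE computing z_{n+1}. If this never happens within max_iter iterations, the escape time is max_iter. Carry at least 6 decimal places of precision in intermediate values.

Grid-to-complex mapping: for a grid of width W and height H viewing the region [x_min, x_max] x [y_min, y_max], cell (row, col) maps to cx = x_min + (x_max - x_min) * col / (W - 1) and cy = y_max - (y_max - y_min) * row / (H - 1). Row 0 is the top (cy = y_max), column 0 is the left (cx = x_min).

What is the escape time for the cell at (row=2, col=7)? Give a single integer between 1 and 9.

z_0 = 0 + 0i, c = -0.2340 + -0.6050i
Iter 1: z = -0.2340 + -0.6050i, |z|^2 = 0.4208
Iter 2: z = -0.5453 + -0.3219i, |z|^2 = 0.4009
Iter 3: z = -0.0403 + -0.2540i, |z|^2 = 0.0661
Iter 4: z = -0.2969 + -0.5845i, |z|^2 = 0.4298
Iter 5: z = -0.4875 + -0.2579i, |z|^2 = 0.3042
Iter 6: z = -0.0628 + -0.3535i, |z|^2 = 0.1289
Iter 7: z = -0.3550 + -0.5606i, |z|^2 = 0.4403
Iter 8: z = -0.4222 + -0.2070i, |z|^2 = 0.2211

Answer: 9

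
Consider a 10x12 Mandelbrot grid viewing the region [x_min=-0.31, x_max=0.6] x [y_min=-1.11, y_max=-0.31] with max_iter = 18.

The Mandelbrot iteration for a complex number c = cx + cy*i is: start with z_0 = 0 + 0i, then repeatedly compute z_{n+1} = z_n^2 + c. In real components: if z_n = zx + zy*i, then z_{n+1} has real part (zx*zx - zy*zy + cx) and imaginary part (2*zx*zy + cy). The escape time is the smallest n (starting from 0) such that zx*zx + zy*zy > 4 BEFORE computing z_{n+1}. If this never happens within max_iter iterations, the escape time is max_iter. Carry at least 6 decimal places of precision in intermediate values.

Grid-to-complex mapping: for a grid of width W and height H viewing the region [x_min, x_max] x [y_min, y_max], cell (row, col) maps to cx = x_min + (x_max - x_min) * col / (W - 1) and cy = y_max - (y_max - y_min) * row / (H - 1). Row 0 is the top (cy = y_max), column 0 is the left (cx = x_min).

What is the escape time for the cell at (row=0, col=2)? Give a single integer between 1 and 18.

Answer: 18

Derivation:
z_0 = 0 + 0i, c = -0.1078 + -0.3100i
Iter 1: z = -0.1078 + -0.3100i, |z|^2 = 0.1077
Iter 2: z = -0.1923 + -0.2432i, |z|^2 = 0.0961
Iter 3: z = -0.1299 + -0.2165i, |z|^2 = 0.0638
Iter 4: z = -0.1378 + -0.2537i, |z|^2 = 0.0834
Iter 5: z = -0.1532 + -0.2401i, |z|^2 = 0.0811
Iter 6: z = -0.1420 + -0.2364i, |z|^2 = 0.0761
Iter 7: z = -0.1435 + -0.2429i, |z|^2 = 0.0796
Iter 8: z = -0.1462 + -0.2403i, |z|^2 = 0.0791
Iter 9: z = -0.1441 + -0.2398i, |z|^2 = 0.0783
Iter 10: z = -0.1445 + -0.2409i, |z|^2 = 0.0789
Iter 11: z = -0.1449 + -0.2404i, |z|^2 = 0.0788
Iter 12: z = -0.1446 + -0.2403i, |z|^2 = 0.0787
Iter 13: z = -0.1446 + -0.2405i, |z|^2 = 0.0788
Iter 14: z = -0.1447 + -0.2404i, |z|^2 = 0.0787
Iter 15: z = -0.1446 + -0.2404i, |z|^2 = 0.0787
Iter 16: z = -0.1447 + -0.2405i, |z|^2 = 0.0787
Iter 17: z = -0.1447 + -0.2404i, |z|^2 = 0.0787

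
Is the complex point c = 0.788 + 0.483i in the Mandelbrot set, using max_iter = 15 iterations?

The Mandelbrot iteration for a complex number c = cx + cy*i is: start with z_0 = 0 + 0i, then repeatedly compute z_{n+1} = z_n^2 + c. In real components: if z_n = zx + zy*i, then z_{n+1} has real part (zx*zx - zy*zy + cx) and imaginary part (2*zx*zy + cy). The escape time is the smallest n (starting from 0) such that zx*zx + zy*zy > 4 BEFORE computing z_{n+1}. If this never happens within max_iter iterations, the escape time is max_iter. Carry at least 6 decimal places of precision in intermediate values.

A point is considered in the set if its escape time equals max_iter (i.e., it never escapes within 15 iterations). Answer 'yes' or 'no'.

Answer: no

Derivation:
z_0 = 0 + 0i, c = 0.7880 + 0.4830i
Iter 1: z = 0.7880 + 0.4830i, |z|^2 = 0.8542
Iter 2: z = 1.1757 + 1.2442i, |z|^2 = 2.9302
Iter 3: z = 0.6221 + 3.4085i, |z|^2 = 12.0050
Escaped at iteration 3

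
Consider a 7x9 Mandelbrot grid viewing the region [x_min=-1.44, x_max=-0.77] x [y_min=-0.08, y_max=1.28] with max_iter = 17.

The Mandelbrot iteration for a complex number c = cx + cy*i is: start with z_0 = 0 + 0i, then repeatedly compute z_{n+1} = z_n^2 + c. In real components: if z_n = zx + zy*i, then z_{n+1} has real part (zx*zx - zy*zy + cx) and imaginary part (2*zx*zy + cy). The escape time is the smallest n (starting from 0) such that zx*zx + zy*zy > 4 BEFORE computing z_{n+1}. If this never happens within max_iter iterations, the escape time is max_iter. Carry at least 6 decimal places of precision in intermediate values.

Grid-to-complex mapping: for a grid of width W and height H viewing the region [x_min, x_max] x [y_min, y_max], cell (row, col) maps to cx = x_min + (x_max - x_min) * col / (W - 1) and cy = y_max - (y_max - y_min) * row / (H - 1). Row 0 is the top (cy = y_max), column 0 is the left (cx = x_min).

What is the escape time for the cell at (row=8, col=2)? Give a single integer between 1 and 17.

Answer: 17

Derivation:
z_0 = 0 + 0i, c = -1.2167 + -0.0800i
Iter 1: z = -1.2167 + -0.0800i, |z|^2 = 1.4867
Iter 2: z = 0.2572 + 0.1147i, |z|^2 = 0.0793
Iter 3: z = -1.1637 + -0.0210i, |z|^2 = 1.3545
Iter 4: z = 0.1370 + -0.0311i, |z|^2 = 0.0197
Iter 5: z = -1.1989 + -0.0885i, |z|^2 = 1.4451
Iter 6: z = 0.2128 + 0.1322i, |z|^2 = 0.0628
Iter 7: z = -1.1889 + -0.0237i, |z|^2 = 1.4140
Iter 8: z = 0.1962 + -0.0236i, |z|^2 = 0.0391
Iter 9: z = -1.1787 + -0.0893i, |z|^2 = 1.3974
Iter 10: z = 0.1648 + 0.1304i, |z|^2 = 0.0442
Iter 11: z = -1.2065 + -0.0370i, |z|^2 = 1.4571
Iter 12: z = 0.2377 + 0.0093i, |z|^2 = 0.0566
Iter 13: z = -1.1603 + -0.0756i, |z|^2 = 1.3519
Iter 14: z = 0.1238 + 0.0953i, |z|^2 = 0.0244
Iter 15: z = -1.2104 + -0.0564i, |z|^2 = 1.4683
Iter 16: z = 0.2453 + 0.0565i, |z|^2 = 0.0634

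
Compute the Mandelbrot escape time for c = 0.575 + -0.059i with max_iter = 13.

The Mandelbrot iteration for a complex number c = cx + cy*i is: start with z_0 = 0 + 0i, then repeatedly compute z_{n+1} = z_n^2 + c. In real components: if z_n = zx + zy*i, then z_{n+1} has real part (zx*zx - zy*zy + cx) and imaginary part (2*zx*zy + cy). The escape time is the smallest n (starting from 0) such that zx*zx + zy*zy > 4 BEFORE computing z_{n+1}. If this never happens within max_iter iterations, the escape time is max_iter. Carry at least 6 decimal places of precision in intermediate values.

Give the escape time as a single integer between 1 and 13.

Answer: 4

Derivation:
z_0 = 0 + 0i, c = 0.5750 + -0.0590i
Iter 1: z = 0.5750 + -0.0590i, |z|^2 = 0.3341
Iter 2: z = 0.9021 + -0.1268i, |z|^2 = 0.8300
Iter 3: z = 1.3728 + -0.2879i, |z|^2 = 1.9674
Iter 4: z = 2.3766 + -0.8494i, |z|^2 = 6.3698
Escaped at iteration 4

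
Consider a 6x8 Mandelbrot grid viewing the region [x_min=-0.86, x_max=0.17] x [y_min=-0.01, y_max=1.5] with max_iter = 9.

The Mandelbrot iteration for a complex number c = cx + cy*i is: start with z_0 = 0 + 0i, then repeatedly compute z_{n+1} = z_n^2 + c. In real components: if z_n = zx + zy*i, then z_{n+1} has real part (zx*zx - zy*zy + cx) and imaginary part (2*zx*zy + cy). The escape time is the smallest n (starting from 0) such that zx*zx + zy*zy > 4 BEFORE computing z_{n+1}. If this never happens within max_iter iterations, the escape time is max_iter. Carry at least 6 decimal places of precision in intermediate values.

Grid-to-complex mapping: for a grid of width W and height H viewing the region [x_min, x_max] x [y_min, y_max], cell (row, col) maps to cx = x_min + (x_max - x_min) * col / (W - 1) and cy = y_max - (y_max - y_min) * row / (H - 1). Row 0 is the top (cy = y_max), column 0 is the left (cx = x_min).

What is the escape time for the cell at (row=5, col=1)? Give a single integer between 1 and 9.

Answer: 9

Derivation:
z_0 = 0 + 0i, c = -0.6540 + 0.4214i
Iter 1: z = -0.6540 + 0.4214i, |z|^2 = 0.6053
Iter 2: z = -0.4039 + -0.1298i, |z|^2 = 0.1800
Iter 3: z = -0.5077 + 0.5263i, |z|^2 = 0.5348
Iter 4: z = -0.6732 + -0.1130i, |z|^2 = 0.4659
Iter 5: z = -0.2136 + 0.5735i, |z|^2 = 0.3746
Iter 6: z = -0.9373 + 0.1764i, |z|^2 = 0.9097
Iter 7: z = 0.1935 + 0.0907i, |z|^2 = 0.0457
Iter 8: z = -0.6248 + 0.4565i, |z|^2 = 0.5988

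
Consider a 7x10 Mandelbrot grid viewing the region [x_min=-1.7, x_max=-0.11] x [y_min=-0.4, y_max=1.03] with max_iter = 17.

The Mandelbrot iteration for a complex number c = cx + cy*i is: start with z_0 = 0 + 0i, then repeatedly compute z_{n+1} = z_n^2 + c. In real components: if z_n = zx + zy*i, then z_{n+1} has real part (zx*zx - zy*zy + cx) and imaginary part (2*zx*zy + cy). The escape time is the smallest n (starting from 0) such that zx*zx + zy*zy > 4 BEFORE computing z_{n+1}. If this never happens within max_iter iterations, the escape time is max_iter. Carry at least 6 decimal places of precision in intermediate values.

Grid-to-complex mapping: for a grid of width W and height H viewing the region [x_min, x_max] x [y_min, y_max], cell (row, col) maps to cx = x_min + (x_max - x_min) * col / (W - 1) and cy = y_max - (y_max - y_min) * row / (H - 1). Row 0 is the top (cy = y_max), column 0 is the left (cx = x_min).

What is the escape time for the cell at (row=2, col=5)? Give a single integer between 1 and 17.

z_0 = 0 + 0i, c = -0.3750 + 0.7122i
Iter 1: z = -0.3750 + 0.7122i, |z|^2 = 0.6479
Iter 2: z = -0.7416 + 0.1781i, |z|^2 = 0.5817
Iter 3: z = 0.1433 + 0.4481i, |z|^2 = 0.2213
Iter 4: z = -0.5553 + 0.8407i, |z|^2 = 1.0150
Iter 5: z = -0.7734 + -0.2214i, |z|^2 = 0.6472
Iter 6: z = 0.1741 + 1.0546i, |z|^2 = 1.1426
Iter 7: z = -1.4569 + 1.0795i, |z|^2 = 3.2881
Iter 8: z = 0.5823 + -2.4335i, |z|^2 = 6.2608
Escaped at iteration 8

Answer: 8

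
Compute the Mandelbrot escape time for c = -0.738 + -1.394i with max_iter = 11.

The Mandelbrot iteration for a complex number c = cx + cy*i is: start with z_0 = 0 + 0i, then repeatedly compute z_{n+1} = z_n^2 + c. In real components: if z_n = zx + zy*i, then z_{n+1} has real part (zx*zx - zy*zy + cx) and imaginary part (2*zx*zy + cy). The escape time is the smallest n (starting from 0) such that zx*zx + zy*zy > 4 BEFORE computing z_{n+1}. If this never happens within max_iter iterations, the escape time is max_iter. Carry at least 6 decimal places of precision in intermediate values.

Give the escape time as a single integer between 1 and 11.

z_0 = 0 + 0i, c = -0.7380 + -1.3940i
Iter 1: z = -0.7380 + -1.3940i, |z|^2 = 2.4879
Iter 2: z = -2.1366 + 0.6635i, |z|^2 = 5.0053
Escaped at iteration 2

Answer: 2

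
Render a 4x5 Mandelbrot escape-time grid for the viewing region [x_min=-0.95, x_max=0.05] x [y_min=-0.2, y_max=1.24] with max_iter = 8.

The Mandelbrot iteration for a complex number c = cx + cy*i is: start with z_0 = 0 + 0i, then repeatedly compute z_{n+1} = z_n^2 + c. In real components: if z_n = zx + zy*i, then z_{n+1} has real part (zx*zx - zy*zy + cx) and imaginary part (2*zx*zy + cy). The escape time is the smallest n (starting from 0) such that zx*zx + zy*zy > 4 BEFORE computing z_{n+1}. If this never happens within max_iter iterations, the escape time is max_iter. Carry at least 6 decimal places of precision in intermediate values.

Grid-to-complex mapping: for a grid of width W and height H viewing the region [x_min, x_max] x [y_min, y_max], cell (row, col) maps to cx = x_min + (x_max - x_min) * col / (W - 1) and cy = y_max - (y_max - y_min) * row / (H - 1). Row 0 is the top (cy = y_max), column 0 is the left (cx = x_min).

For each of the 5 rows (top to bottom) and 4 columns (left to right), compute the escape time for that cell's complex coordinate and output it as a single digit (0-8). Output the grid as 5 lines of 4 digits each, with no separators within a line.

(row=0, col=0): c = -0.9500 + 1.2400i → escape time 3
(row=0, col=1): c = -0.6167 + 1.2400i → escape time 3
(row=0, col=2): c = -0.2833 + 1.2400i → escape time 3
(row=0, col=3): c = 0.0500 + 1.2400i → escape time 2
(row=1, col=0): c = -0.9500 + 0.8800i → escape time 3
(row=1, col=1): c = -0.6167 + 0.8800i → escape time 4
(row=1, col=2): c = -0.2833 + 0.8800i → escape time 8
(row=1, col=3): c = 0.0500 + 0.8800i → escape time 6
(row=2, col=0): c = -0.9500 + 0.5200i → escape time 5
(row=2, col=1): c = -0.6167 + 0.5200i → escape time 8
(row=2, col=2): c = -0.2833 + 0.5200i → escape time 8
(row=2, col=3): c = 0.0500 + 0.5200i → escape time 8
(row=3, col=0): c = -0.9500 + 0.1600i → escape time 8
(row=3, col=1): c = -0.6167 + 0.1600i → escape time 8
(row=3, col=2): c = -0.2833 + 0.1600i → escape time 8
(row=3, col=3): c = 0.0500 + 0.1600i → escape time 8
(row=4, col=0): c = -0.9500 + -0.2000i → escape time 8
(row=4, col=1): c = -0.6167 + -0.2000i → escape time 8
(row=4, col=2): c = -0.2833 + -0.2000i → escape time 8
(row=4, col=3): c = 0.0500 + -0.2000i → escape time 8

Answer: 3332
3486
5888
8888
8888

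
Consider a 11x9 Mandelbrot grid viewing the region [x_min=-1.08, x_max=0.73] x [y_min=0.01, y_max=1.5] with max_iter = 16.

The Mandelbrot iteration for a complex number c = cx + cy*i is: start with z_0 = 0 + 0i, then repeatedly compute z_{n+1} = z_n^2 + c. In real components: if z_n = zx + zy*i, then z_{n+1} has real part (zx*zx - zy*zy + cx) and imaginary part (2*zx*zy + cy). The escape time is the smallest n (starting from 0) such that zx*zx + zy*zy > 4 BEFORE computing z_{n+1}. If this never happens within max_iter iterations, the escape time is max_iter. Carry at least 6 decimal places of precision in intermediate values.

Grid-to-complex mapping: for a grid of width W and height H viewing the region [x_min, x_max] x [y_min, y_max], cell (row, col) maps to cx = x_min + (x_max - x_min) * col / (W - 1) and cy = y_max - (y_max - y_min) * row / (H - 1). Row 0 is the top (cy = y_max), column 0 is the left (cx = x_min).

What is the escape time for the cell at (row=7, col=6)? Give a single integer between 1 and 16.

z_0 = 0 + 0i, c = 0.0060 + 0.1963i
Iter 1: z = 0.0060 + 0.1963i, |z|^2 = 0.0386
Iter 2: z = -0.0325 + 0.1986i, |z|^2 = 0.0405
Iter 3: z = -0.0324 + 0.1833i, |z|^2 = 0.0347
Iter 4: z = -0.0266 + 0.1844i, |z|^2 = 0.0347
Iter 5: z = -0.0273 + 0.1865i, |z|^2 = 0.0355
Iter 6: z = -0.0280 + 0.1861i, |z|^2 = 0.0354
Iter 7: z = -0.0278 + 0.1858i, |z|^2 = 0.0353
Iter 8: z = -0.0278 + 0.1859i, |z|^2 = 0.0353
Iter 9: z = -0.0278 + 0.1859i, |z|^2 = 0.0353
Iter 10: z = -0.0278 + 0.1859i, |z|^2 = 0.0353
Iter 11: z = -0.0278 + 0.1859i, |z|^2 = 0.0353
Iter 12: z = -0.0278 + 0.1859i, |z|^2 = 0.0353
Iter 13: z = -0.0278 + 0.1859i, |z|^2 = 0.0353
Iter 14: z = -0.0278 + 0.1859i, |z|^2 = 0.0353
Iter 15: z = -0.0278 + 0.1859i, |z|^2 = 0.0353

Answer: 16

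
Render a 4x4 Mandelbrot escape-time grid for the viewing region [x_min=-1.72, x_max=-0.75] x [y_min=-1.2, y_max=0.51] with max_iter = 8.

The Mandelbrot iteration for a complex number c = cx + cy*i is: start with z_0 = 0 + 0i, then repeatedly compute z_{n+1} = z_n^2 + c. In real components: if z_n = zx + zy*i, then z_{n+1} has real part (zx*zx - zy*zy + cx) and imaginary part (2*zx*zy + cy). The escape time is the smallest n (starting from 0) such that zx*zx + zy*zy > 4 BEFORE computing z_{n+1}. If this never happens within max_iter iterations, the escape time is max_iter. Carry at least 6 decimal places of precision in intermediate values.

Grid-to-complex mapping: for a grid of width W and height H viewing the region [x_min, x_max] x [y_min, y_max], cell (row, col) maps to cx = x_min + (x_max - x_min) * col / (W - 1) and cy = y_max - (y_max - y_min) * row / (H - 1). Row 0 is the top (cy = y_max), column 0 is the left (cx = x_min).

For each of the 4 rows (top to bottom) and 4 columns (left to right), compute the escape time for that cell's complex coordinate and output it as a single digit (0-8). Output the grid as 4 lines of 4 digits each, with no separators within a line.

(row=0, col=0): c = -1.7200 + 0.5100i → escape time 3
(row=0, col=1): c = -1.3967 + 0.5100i → escape time 3
(row=0, col=2): c = -1.0733 + 0.5100i → escape time 5
(row=0, col=3): c = -0.7500 + 0.5100i → escape time 6
(row=1, col=0): c = -1.7200 + -0.0600i → escape time 7
(row=1, col=1): c = -1.3967 + -0.0600i → escape time 8
(row=1, col=2): c = -1.0733 + -0.0600i → escape time 8
(row=1, col=3): c = -0.7500 + -0.0600i → escape time 8
(row=2, col=0): c = -1.7200 + -0.6300i → escape time 3
(row=2, col=1): c = -1.3967 + -0.6300i → escape time 3
(row=2, col=2): c = -1.0733 + -0.6300i → escape time 4
(row=2, col=3): c = -0.7500 + -0.6300i → escape time 5
(row=3, col=0): c = -1.7200 + -1.2000i → escape time 1
(row=3, col=1): c = -1.3967 + -1.2000i → escape time 2
(row=3, col=2): c = -1.0733 + -1.2000i → escape time 3
(row=3, col=3): c = -0.7500 + -1.2000i → escape time 3

Answer: 3356
7888
3345
1233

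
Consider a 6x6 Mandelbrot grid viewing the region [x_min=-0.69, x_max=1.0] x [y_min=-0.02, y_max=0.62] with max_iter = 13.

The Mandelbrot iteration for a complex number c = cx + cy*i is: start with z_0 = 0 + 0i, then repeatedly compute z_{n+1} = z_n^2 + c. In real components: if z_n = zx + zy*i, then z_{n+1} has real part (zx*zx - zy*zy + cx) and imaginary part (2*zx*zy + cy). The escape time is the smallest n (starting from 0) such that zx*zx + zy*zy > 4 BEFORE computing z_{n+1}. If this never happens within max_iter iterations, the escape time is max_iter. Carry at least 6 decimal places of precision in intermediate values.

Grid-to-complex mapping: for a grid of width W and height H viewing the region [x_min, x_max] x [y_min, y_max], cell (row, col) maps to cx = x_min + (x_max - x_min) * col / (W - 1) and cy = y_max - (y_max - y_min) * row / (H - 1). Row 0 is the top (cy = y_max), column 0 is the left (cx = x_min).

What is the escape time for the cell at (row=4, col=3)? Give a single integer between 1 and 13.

z_0 = 0 + 0i, c = 0.3240 + 0.1080i
Iter 1: z = 0.3240 + 0.1080i, |z|^2 = 0.1166
Iter 2: z = 0.4173 + 0.1780i, |z|^2 = 0.2058
Iter 3: z = 0.4665 + 0.2565i, |z|^2 = 0.2834
Iter 4: z = 0.4758 + 0.3473i, |z|^2 = 0.3470
Iter 5: z = 0.4297 + 0.4385i, |z|^2 = 0.3770
Iter 6: z = 0.3164 + 0.4849i, |z|^2 = 0.3352
Iter 7: z = 0.1890 + 0.4148i, |z|^2 = 0.2078
Iter 8: z = 0.1877 + 0.2648i, |z|^2 = 0.1053
Iter 9: z = 0.2891 + 0.2074i, |z|^2 = 0.1266
Iter 10: z = 0.3646 + 0.2279i, |z|^2 = 0.1849
Iter 11: z = 0.4050 + 0.2742i, |z|^2 = 0.2392
Iter 12: z = 0.4128 + 0.3301i, |z|^2 = 0.2794

Answer: 13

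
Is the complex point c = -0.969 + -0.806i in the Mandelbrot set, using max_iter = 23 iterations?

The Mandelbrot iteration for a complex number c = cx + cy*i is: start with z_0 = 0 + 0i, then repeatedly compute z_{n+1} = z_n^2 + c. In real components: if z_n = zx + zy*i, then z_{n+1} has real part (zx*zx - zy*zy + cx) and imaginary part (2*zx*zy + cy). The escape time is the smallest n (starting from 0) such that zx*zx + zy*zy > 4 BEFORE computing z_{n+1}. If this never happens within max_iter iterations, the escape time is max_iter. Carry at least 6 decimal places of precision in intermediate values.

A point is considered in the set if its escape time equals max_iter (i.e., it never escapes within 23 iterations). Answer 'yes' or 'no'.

z_0 = 0 + 0i, c = -0.9690 + -0.8060i
Iter 1: z = -0.9690 + -0.8060i, |z|^2 = 1.5886
Iter 2: z = -0.6797 + 0.7560i, |z|^2 = 1.0335
Iter 3: z = -1.0786 + -1.8337i, |z|^2 = 4.5259
Escaped at iteration 3

Answer: no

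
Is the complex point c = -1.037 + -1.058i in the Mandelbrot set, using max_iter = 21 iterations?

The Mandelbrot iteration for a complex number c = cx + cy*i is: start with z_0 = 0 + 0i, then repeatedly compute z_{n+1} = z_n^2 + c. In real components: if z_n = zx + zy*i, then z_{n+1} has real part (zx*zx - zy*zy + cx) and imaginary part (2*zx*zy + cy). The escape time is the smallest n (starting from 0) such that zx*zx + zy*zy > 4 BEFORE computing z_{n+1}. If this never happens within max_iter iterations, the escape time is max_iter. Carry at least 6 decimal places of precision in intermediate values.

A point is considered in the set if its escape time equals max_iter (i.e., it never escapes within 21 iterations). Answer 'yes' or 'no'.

Answer: no

Derivation:
z_0 = 0 + 0i, c = -1.0370 + -1.0580i
Iter 1: z = -1.0370 + -1.0580i, |z|^2 = 2.1947
Iter 2: z = -1.0810 + 1.1363i, |z|^2 = 2.4597
Iter 3: z = -1.1596 + -3.5147i, |z|^2 = 13.6975
Escaped at iteration 3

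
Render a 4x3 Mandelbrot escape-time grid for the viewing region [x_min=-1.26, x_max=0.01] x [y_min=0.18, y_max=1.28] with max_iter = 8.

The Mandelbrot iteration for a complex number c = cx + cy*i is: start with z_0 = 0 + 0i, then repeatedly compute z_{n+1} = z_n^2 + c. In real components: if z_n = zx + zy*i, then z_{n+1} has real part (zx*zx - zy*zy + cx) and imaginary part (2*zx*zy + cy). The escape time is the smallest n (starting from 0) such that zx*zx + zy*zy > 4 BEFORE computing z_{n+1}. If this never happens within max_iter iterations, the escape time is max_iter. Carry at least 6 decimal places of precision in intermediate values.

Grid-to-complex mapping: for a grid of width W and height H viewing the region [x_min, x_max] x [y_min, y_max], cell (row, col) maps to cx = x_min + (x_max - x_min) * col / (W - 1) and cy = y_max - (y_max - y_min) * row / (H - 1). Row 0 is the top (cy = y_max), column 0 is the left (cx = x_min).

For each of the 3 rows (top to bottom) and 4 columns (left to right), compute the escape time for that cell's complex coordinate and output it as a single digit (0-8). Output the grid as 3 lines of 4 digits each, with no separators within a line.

(row=0, col=0): c = -1.2600 + 1.2800i → escape time 2
(row=0, col=1): c = -0.8367 + 1.2800i → escape time 3
(row=0, col=2): c = -0.4133 + 1.2800i → escape time 3
(row=0, col=3): c = 0.0100 + 1.2800i → escape time 2
(row=1, col=0): c = -1.2600 + 0.7300i → escape time 3
(row=1, col=1): c = -0.8367 + 0.7300i → escape time 4
(row=1, col=2): c = -0.4133 + 0.7300i → escape time 7
(row=1, col=3): c = 0.0100 + 0.7300i → escape time 8
(row=2, col=0): c = -1.2600 + 0.1800i → escape time 8
(row=2, col=1): c = -0.8367 + 0.1800i → escape time 8
(row=2, col=2): c = -0.4133 + 0.1800i → escape time 8
(row=2, col=3): c = 0.0100 + 0.1800i → escape time 8

Answer: 2332
3478
8888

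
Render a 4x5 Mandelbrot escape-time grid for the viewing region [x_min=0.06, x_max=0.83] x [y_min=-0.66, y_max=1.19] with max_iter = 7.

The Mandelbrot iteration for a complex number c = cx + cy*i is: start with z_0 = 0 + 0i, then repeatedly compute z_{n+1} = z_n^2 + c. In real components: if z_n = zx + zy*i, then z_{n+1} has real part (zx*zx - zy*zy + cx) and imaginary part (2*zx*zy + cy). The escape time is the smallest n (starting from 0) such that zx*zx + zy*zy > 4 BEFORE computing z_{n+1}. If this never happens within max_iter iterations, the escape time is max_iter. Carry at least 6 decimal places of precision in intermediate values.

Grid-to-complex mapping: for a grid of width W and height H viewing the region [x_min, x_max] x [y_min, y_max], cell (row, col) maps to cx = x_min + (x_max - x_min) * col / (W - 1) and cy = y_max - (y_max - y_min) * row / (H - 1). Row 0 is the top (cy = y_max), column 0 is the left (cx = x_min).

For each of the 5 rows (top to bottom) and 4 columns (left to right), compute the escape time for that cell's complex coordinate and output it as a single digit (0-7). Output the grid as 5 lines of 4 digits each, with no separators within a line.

Answer: 3222
7632
7743
7743
7732

Derivation:
(row=0, col=0): c = 0.0600 + 1.1900i → escape time 3
(row=0, col=1): c = 0.3167 + 1.1900i → escape time 2
(row=0, col=2): c = 0.5733 + 1.1900i → escape time 2
(row=0, col=3): c = 0.8300 + 1.1900i → escape time 2
(row=1, col=0): c = 0.0600 + 0.7275i → escape time 7
(row=1, col=1): c = 0.3167 + 0.7275i → escape time 6
(row=1, col=2): c = 0.5733 + 0.7275i → escape time 3
(row=1, col=3): c = 0.8300 + 0.7275i → escape time 2
(row=2, col=0): c = 0.0600 + 0.2650i → escape time 7
(row=2, col=1): c = 0.3167 + 0.2650i → escape time 7
(row=2, col=2): c = 0.5733 + 0.2650i → escape time 4
(row=2, col=3): c = 0.8300 + 0.2650i → escape time 3
(row=3, col=0): c = 0.0600 + -0.1975i → escape time 7
(row=3, col=1): c = 0.3167 + -0.1975i → escape time 7
(row=3, col=2): c = 0.5733 + -0.1975i → escape time 4
(row=3, col=3): c = 0.8300 + -0.1975i → escape time 3
(row=4, col=0): c = 0.0600 + -0.6600i → escape time 7
(row=4, col=1): c = 0.3167 + -0.6600i → escape time 7
(row=4, col=2): c = 0.5733 + -0.6600i → escape time 3
(row=4, col=3): c = 0.8300 + -0.6600i → escape time 2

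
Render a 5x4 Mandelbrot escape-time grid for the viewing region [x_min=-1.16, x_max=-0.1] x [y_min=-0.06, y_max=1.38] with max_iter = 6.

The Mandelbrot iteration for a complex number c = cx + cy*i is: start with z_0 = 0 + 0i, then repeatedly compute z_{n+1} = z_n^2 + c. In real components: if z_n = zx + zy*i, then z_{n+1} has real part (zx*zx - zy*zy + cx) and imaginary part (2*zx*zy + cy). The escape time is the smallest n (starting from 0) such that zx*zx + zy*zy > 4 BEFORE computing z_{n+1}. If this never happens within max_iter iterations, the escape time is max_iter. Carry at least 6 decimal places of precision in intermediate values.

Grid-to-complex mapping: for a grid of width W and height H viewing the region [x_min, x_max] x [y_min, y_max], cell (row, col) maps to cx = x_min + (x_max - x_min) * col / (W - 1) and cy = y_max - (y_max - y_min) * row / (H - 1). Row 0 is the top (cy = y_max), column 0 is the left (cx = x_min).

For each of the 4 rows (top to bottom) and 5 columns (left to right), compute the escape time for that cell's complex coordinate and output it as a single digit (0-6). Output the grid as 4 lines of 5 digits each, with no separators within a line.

Answer: 22222
33456
66666
66666

Derivation:
(row=0, col=0): c = -1.1600 + 1.3800i → escape time 2
(row=0, col=1): c = -0.8950 + 1.3800i → escape time 2
(row=0, col=2): c = -0.6300 + 1.3800i → escape time 2
(row=0, col=3): c = -0.3650 + 1.3800i → escape time 2
(row=0, col=4): c = -0.1000 + 1.3800i → escape time 2
(row=1, col=0): c = -1.1600 + 0.9000i → escape time 3
(row=1, col=1): c = -0.8950 + 0.9000i → escape time 3
(row=1, col=2): c = -0.6300 + 0.9000i → escape time 4
(row=1, col=3): c = -0.3650 + 0.9000i → escape time 5
(row=1, col=4): c = -0.1000 + 0.9000i → escape time 6
(row=2, col=0): c = -1.1600 + 0.4200i → escape time 6
(row=2, col=1): c = -0.8950 + 0.4200i → escape time 6
(row=2, col=2): c = -0.6300 + 0.4200i → escape time 6
(row=2, col=3): c = -0.3650 + 0.4200i → escape time 6
(row=2, col=4): c = -0.1000 + 0.4200i → escape time 6
(row=3, col=0): c = -1.1600 + -0.0600i → escape time 6
(row=3, col=1): c = -0.8950 + -0.0600i → escape time 6
(row=3, col=2): c = -0.6300 + -0.0600i → escape time 6
(row=3, col=3): c = -0.3650 + -0.0600i → escape time 6
(row=3, col=4): c = -0.1000 + -0.0600i → escape time 6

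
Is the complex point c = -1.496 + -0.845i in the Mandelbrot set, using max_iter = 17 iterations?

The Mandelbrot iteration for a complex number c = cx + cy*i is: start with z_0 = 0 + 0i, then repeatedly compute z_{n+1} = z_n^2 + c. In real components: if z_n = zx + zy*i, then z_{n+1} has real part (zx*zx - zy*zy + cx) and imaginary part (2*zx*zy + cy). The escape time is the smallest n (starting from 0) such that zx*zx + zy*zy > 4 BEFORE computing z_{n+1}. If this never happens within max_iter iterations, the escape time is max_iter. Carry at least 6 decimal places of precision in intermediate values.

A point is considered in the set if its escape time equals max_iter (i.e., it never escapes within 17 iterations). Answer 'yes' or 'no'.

z_0 = 0 + 0i, c = -1.4960 + -0.8450i
Iter 1: z = -1.4960 + -0.8450i, |z|^2 = 2.9520
Iter 2: z = 0.0280 + 1.6832i, |z|^2 = 2.8341
Iter 3: z = -4.3285 + -0.7508i, |z|^2 = 19.2997
Escaped at iteration 3

Answer: no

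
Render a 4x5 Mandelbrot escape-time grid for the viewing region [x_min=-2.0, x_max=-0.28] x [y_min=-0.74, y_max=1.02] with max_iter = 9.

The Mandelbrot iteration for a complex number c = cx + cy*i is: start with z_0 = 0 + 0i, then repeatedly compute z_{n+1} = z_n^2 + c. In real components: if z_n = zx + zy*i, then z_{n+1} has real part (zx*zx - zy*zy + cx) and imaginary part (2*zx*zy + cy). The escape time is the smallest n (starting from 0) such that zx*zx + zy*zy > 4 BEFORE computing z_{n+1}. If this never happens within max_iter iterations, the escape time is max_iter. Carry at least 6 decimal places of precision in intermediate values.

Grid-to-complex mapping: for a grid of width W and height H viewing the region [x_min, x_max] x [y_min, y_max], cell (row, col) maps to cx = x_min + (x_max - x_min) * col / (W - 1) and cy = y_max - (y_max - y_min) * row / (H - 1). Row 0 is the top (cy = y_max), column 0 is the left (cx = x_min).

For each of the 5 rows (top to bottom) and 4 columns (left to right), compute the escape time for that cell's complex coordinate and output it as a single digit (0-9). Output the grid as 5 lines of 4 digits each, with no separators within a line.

(row=0, col=0): c = -2.0000 + 1.0200i → escape time 1
(row=0, col=1): c = -1.4267 + 1.0200i → escape time 3
(row=0, col=2): c = -0.8533 + 1.0200i → escape time 3
(row=0, col=3): c = -0.2800 + 1.0200i → escape time 5
(row=1, col=0): c = -2.0000 + 0.5800i → escape time 1
(row=1, col=1): c = -1.4267 + 0.5800i → escape time 3
(row=1, col=2): c = -0.8533 + 0.5800i → escape time 5
(row=1, col=3): c = -0.2800 + 0.5800i → escape time 9
(row=2, col=0): c = -2.0000 + 0.1400i → escape time 1
(row=2, col=1): c = -1.4267 + 0.1400i → escape time 9
(row=2, col=2): c = -0.8533 + 0.1400i → escape time 9
(row=2, col=3): c = -0.2800 + 0.1400i → escape time 9
(row=3, col=0): c = -2.0000 + -0.3000i → escape time 1
(row=3, col=1): c = -1.4267 + -0.3000i → escape time 5
(row=3, col=2): c = -0.8533 + -0.3000i → escape time 9
(row=3, col=3): c = -0.2800 + -0.3000i → escape time 9
(row=4, col=0): c = -2.0000 + -0.7400i → escape time 1
(row=4, col=1): c = -1.4267 + -0.7400i → escape time 3
(row=4, col=2): c = -0.8533 + -0.7400i → escape time 4
(row=4, col=3): c = -0.2800 + -0.7400i → escape time 9

Answer: 1335
1359
1999
1599
1349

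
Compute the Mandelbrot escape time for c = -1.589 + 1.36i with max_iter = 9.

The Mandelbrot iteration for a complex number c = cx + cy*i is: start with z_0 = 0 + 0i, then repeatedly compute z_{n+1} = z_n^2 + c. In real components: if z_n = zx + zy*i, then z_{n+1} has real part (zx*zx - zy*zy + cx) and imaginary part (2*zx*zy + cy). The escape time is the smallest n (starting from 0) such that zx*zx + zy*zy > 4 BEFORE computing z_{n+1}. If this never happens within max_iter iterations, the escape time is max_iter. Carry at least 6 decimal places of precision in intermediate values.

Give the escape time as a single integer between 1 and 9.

z_0 = 0 + 0i, c = -1.5890 + 1.3600i
Iter 1: z = -1.5890 + 1.3600i, |z|^2 = 4.3745
Escaped at iteration 1

Answer: 1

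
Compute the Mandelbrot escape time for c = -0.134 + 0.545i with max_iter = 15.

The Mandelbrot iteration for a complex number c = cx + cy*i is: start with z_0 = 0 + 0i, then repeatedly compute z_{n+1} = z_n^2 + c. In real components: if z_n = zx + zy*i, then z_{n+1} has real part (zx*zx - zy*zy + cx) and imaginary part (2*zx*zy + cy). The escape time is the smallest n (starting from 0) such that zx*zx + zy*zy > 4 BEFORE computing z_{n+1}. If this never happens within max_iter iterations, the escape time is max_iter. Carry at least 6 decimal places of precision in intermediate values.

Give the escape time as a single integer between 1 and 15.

z_0 = 0 + 0i, c = -0.1340 + 0.5450i
Iter 1: z = -0.1340 + 0.5450i, |z|^2 = 0.3150
Iter 2: z = -0.4131 + 0.3989i, |z|^2 = 0.3298
Iter 3: z = -0.1225 + 0.2154i, |z|^2 = 0.0614
Iter 4: z = -0.1654 + 0.4922i, |z|^2 = 0.2696
Iter 5: z = -0.3489 + 0.3822i, |z|^2 = 0.2678
Iter 6: z = -0.1583 + 0.2783i, |z|^2 = 0.1025
Iter 7: z = -0.1864 + 0.4569i, |z|^2 = 0.2435
Iter 8: z = -0.3080 + 0.3747i, |z|^2 = 0.2353
Iter 9: z = -0.1795 + 0.3142i, |z|^2 = 0.1309
Iter 10: z = -0.2005 + 0.4322i, |z|^2 = 0.2270
Iter 11: z = -0.2806 + 0.3717i, |z|^2 = 0.2169
Iter 12: z = -0.1934 + 0.3364i, |z|^2 = 0.1506
Iter 13: z = -0.2098 + 0.4149i, |z|^2 = 0.2161
Iter 14: z = -0.2621 + 0.3710i, |z|^2 = 0.2063

Answer: 15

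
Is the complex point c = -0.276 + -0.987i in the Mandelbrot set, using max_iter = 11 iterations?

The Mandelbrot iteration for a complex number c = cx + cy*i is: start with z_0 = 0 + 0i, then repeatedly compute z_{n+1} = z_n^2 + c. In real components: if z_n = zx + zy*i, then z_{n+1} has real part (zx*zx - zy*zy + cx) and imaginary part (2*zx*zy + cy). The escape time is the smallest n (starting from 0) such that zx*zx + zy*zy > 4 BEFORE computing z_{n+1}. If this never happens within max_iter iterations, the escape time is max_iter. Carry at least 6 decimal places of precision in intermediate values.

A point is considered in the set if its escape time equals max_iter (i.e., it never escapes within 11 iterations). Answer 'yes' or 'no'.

z_0 = 0 + 0i, c = -0.2760 + -0.9870i
Iter 1: z = -0.2760 + -0.9870i, |z|^2 = 1.0503
Iter 2: z = -1.1740 + -0.4422i, |z|^2 = 1.5738
Iter 3: z = 0.9067 + 0.0512i, |z|^2 = 0.8248
Iter 4: z = 0.5436 + -0.8941i, |z|^2 = 1.0949
Iter 5: z = -0.7800 + -1.9590i, |z|^2 = 4.4460
Escaped at iteration 5

Answer: no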